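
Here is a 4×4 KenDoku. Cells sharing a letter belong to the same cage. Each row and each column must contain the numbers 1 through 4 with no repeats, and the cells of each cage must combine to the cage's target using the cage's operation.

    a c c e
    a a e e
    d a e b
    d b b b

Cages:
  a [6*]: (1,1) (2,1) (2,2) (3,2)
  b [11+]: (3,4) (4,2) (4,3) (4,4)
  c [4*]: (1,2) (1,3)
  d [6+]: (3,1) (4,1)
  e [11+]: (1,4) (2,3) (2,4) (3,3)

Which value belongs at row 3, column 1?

4

Cage a has product 6, so (2,1) = 1.
Cage a has product 6, which forces (3,2) = 1.
Column 2 already has 1, so (1,2) = 4.
The two cells of cage c must have product 4, leaving (1,3) = 1.
The only place for 1 in row 4 is (4,4).
The 4 cells of cage b must have sum 11, so (4,3) = 4.
Cage e has sum 11, so (1,4) = 2.
Cage e needs sum 11, which forces (2,4) = 4.
The two cells of cage d must have sum 6; hence (3,1) = 4.
Column 4 already has 4, so (3,4) = 3.
Row 4 already has 4, leaving (4,1) = 2.
Row 4 already has 2; hence (4,2) = 3.
2 is placed in row 1; hence (1,1) = 3.
3 is placed in column 2, leaving (2,2) = 2.
The 4 cells of cage e must have sum 11, which forces (2,3) = 3.
Row 3 now contains 3; hence (3,3) = 2.
Completed grid: 3 4 1 2 / 1 2 3 4 / 4 1 2 3 / 2 3 4 1.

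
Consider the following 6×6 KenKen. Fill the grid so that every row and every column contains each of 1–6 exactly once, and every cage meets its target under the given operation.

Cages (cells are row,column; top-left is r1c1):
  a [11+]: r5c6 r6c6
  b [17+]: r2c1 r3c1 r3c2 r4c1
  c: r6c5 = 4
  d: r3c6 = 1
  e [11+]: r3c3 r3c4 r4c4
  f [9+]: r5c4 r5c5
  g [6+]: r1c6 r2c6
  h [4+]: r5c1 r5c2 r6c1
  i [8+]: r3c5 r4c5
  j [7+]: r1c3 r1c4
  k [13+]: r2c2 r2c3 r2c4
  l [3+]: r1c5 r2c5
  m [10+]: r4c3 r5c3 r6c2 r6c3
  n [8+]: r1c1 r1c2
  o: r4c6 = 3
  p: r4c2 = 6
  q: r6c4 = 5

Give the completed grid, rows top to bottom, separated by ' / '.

D is a freebie; hence r3c6 = 1.
P is a freebie, which forces r4c2 = 6.
Cage o is given; hence r4c6 = 3.
The 3 cells of cage h must have sum 4, which forces r5c1 = 2.
Cage h has sum 4, which forces r5c2 = 1.
Cage h has sum 4, so r6c1 = 1.
Cage q is given, which forces r6c4 = 5.
C is a freebie, so r6c5 = 4.
Row 6 now contains 5, which forces r6c6 = 6.
Cage m needs sum 10, which forces r4c3 = 1.
The 4 cells of cage m must have sum 10; hence r5c3 = 4.
6 is placed in column 6, which forces r5c6 = 5.
The only place for 1 in row 2 is r2c5.
Column 5 already has 1; hence r1c5 = 2.
Row 1 already has 2, which forces r1c6 = 4.
4 is placed in column 6, leaving r2c6 = 2.
Column 5 already has 2, which forces r4c5 = 5.
The two cells of cage j must have sum 7, so r1c3 = 6.
Row 1 already has 4, leaving r1c4 = 1.
Column 3 now contains 6; hence r2c3 = 3.
Column 3 now contains 3, leaving r3c3 = 5.
Cage i needs two cells with sum 8; hence r3c5 = 3.
Row 4 already has 5, which forces r4c1 = 4.
Row 4 already has 4, so r4c4 = 2.
Column 5 now contains 3, so r5c5 = 6.
Column 3 now contains 3, so r6c3 = 2.
Cage b needs sum 17; hence r2c1 = 5.
Row 2 now contains 3, so r2c2 = 4.
The 3 cells of cage k must have sum 13, so r2c4 = 6.
Row 3 already has 3; hence r3c1 = 6.
Cage b needs sum 17; hence r3c2 = 2.
The 3 cells of cage e must have sum 11; hence r3c4 = 4.
Row 5 already has 6, so r5c4 = 3.
Row 6 now contains 2, leaving r6c2 = 3.
Column 1 already has 5, leaving r1c1 = 3.
Column 2 now contains 3, so r1c2 = 5.

3 5 6 1 2 4 / 5 4 3 6 1 2 / 6 2 5 4 3 1 / 4 6 1 2 5 3 / 2 1 4 3 6 5 / 1 3 2 5 4 6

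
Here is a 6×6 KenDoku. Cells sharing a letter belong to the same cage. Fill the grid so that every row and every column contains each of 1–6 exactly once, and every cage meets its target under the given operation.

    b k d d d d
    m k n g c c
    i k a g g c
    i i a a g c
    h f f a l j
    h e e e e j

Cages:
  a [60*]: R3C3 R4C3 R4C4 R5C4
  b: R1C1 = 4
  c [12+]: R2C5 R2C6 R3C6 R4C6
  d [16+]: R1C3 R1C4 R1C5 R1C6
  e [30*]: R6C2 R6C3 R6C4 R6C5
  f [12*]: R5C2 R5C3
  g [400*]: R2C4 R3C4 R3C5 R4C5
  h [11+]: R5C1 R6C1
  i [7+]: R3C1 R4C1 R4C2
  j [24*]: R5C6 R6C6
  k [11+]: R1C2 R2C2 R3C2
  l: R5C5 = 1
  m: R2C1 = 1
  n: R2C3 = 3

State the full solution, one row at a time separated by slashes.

4 1 6 3 2 5 / 1 4 3 5 6 2 / 2 6 1 4 5 3 / 3 2 5 6 4 1 / 5 3 4 2 1 6 / 6 5 2 1 3 4

Cage b is a single given cell; hence R1C1 = 4.
Cage m is a single given cell, leaving R2C1 = 1.
Cage n is given, which forces R2C3 = 3.
Cage l is given, which forces R5C5 = 1.
Cage i needs sum 7; hence R3C1 = 2.
Cage i needs sum 7; hence R4C1 = 3.
The 3 cells of cage i must have sum 7, so R4C2 = 2.
Row 1 needs a 1, and only R1C2 is open for it.
The only place for 3 in row 3 is R3C6.
Cage c has sum 12; hence R4C6 = 1.
Cage a needs product 60, which forces R3C3 = 1.
Cage e needs product 30, which forces R6C4 = 1.
Row 2 needs a 5, and only R2C4 is open for it.
Column 4 now contains 5, leaving R3C4 = 4.
Cage g has product 400, so R3C5 = 5.
Cage a has product 60, leaving R4C3 = 5.
Column 4 now contains 4, leaving R4C4 = 6.
Cage g has product 400, which forces R4C5 = 4.
5 is placed in column 3, so R6C3 = 2.
Row 6 now contains 2; hence R6C5 = 3.
Column 3 already has 2, leaving R1C3 = 6.
The 4 cells of cage d must have sum 16, leaving R1C4 = 3.
The 4 cells of cage d must have sum 16, leaving R1C5 = 2.
Cage d needs sum 16, so R1C6 = 5.
Cage k needs sum 11; hence R2C2 = 4.
Column 5 now contains 2; hence R2C5 = 6.
Row 2 already has 6, so R2C6 = 2.
Row 3 already has 4; hence R3C2 = 6.
Cage f needs two cells with product 12, leaving R5C2 = 3.
Column 3 already has 2, leaving R5C3 = 4.
Cage a needs product 60, which forces R5C4 = 2.
Row 5 already has 4; hence R5C6 = 6.
Row 6 now contains 3, so R6C2 = 5.
6 is placed in column 6; hence R6C6 = 4.
6 is placed in row 5, so R5C1 = 5.
5 is placed in row 6, leaving R6C1 = 6.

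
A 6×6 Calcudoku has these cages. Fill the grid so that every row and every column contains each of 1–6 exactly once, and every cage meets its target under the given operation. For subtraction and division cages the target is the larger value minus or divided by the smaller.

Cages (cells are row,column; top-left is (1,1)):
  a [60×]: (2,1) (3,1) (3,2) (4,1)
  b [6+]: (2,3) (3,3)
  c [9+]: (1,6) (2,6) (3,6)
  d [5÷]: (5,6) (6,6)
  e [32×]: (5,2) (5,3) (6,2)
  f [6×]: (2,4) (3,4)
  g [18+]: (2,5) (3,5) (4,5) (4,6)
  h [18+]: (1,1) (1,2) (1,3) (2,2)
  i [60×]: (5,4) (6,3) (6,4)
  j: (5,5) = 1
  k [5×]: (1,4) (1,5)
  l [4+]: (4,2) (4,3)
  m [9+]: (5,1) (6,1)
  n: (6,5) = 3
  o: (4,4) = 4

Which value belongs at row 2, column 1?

2

Cage o is a single given cell, which forces (4,4) = 4.
Cage e has product 32, leaving (5,2) = 2.
Cage e has product 32, which forces (5,3) = 4.
Cage j is given, leaving (5,5) = 1.
Row 5 now contains 1, leaving (5,6) = 5.
Cage e needs product 32, which forces (6,2) = 4.
Cage n is given; hence (6,5) = 3.
Column 6 now contains 5, so (6,6) = 1.
Cage k needs two cells with product 5; hence (1,4) = 1.
Column 5 now contains 1, so (1,5) = 5.
The two cells of cage m must have sum 9; hence (5,1) = 3.
Cage i needs product 60, so (5,4) = 6.
Cage m needs two cells with sum 9, leaving (6,1) = 6.
The 4 cells of cage h must have sum 18, so (1,1) = 4.
Cage h needs sum 18, leaving (2,2) = 5.
Row 2 now contains 5, leaving (2,3) = 1.
1 is placed in column 3, so (3,3) = 5.
1 is placed in column 3, which forces (4,3) = 3.
Cage g has sum 18, which forces (4,5) = 2.
Cage g needs sum 18; hence (4,6) = 6.
Column 3 now contains 5, leaving (6,3) = 2.
2 is placed in row 6, leaving (6,4) = 5.
Cage h has sum 18; hence (1,2) = 3.
Column 3 now contains 3, which forces (1,3) = 6.
Row 1 now contains 3; hence (1,6) = 2.
Row 2 already has 1, leaving (2,1) = 2.
Row 2 now contains 2, which forces (2,4) = 3.
Row 2 already has 3, so (2,6) = 4.
Cage a needs product 60, so (3,1) = 1.
Cage a needs product 60, which forces (3,2) = 6.
Column 4 already has 3, leaving (3,4) = 2.
Row 3 now contains 6, so (3,5) = 4.
4 is placed in column 6, leaving (3,6) = 3.
The 4 cells of cage a must have product 60, which forces (4,1) = 5.
3 is placed in row 4, which forces (4,2) = 1.
Row 2 already has 4, so (2,5) = 6.
The full grid is 4 3 6 1 5 2 / 2 5 1 3 6 4 / 1 6 5 2 4 3 / 5 1 3 4 2 6 / 3 2 4 6 1 5 / 6 4 2 5 3 1.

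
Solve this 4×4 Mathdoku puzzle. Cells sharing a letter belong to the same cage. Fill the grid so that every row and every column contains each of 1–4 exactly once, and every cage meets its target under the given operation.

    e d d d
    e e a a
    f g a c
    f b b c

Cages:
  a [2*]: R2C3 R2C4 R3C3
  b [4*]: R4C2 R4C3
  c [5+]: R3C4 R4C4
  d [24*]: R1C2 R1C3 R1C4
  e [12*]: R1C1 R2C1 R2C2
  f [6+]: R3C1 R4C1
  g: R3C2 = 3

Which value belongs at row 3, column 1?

4

Cage a needs product 2, so R2C3 = 2.
Cage a needs product 2, leaving R2C4 = 1.
G is a freebie, leaving R3C2 = 3.
Cage a needs product 2; hence R3C3 = 1.
1 is placed in column 3, which forces R4C3 = 4.
The 3 cells of cage e must have product 12, so R1C1 = 1.
4 is placed in column 3; hence R1C3 = 3.
Cage e has product 12, which forces R2C1 = 3.
Column 2 already has 3, which forces R2C2 = 4.
Cage f needs two cells with sum 6, which forces R3C1 = 4.
The two cells of cage c must have sum 5; hence R3C4 = 2.
Row 4 now contains 4, leaving R4C1 = 2.
Row 4 now contains 4, which forces R4C2 = 1.
The two cells of cage c must have sum 5, leaving R4C4 = 3.
4 is placed in column 2, so R1C2 = 2.
Column 4 already has 2, which forces R1C4 = 4.
Completed grid: 1 2 3 4 / 3 4 2 1 / 4 3 1 2 / 2 1 4 3.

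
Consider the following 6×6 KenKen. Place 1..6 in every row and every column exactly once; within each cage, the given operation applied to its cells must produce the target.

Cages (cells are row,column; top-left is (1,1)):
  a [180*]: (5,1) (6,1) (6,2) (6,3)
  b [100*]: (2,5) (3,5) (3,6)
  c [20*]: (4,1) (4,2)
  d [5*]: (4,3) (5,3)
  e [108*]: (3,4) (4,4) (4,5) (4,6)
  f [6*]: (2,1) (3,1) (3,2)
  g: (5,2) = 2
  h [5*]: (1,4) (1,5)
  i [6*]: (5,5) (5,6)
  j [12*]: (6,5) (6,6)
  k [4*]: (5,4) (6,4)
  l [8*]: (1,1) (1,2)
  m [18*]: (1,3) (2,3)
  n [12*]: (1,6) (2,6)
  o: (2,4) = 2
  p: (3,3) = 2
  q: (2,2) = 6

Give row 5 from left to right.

3 2 5 4 6 1

Cage q is a single given cell; hence (2,2) = 6.
Row 2 already has 6, leaving (2,3) = 3.
Cage o is given, leaving (2,4) = 2.
The 3 cells of cage b must have product 100, so (2,5) = 5.
Row 2 now contains 2, leaving (2,6) = 4.
Cage p is a single given cell, which forces (3,3) = 2.
Cage b needs product 100, leaving (3,5) = 4.
Cage b has product 100; hence (3,6) = 5.
Cage g is given; hence (5,2) = 2.
Cage l's pair has product 8, which forces (1,1) = 2.
Column 2 now contains 2, so (1,2) = 4.
Column 3 now contains 3, which forces (1,3) = 6.
The two cells of cage h must have product 5, so (1,4) = 5.
5 is placed in column 5, leaving (1,5) = 1.
The two cells of cage n must have product 12, which forces (1,6) = 3.
Row 2 now contains 2, leaving (2,1) = 1.
The 3 cells of cage f must have product 6, which forces (3,1) = 6.
The 3 cells of cage f must have product 6; hence (3,2) = 1.
Row 3 already has 6, which forces (3,4) = 3.
Column 2 already has 4, so (4,2) = 5.
Row 4 now contains 5, so (4,3) = 1.
1 is placed in row 4, which forces (4,4) = 6.
6 is placed in row 4, leaving (4,6) = 2.
Column 3 now contains 1, leaving (5,3) = 5.
Column 5 already has 1, so (5,5) = 6.
Row 5 already has 6, which forces (5,6) = 1.
Column 2 now contains 5, leaving (6,2) = 3.
5 is placed in column 3; hence (6,3) = 4.
4 is placed in row 6, which forces (6,4) = 1.
Column 5 now contains 6; hence (6,5) = 2.
Column 6 already has 2, leaving (6,6) = 6.
Row 4 now contains 5, which forces (4,1) = 4.
2 is placed in row 4, which forces (4,5) = 3.
Row 5 now contains 5; hence (5,1) = 3.
1 is placed in row 5, which forces (5,4) = 4.
4 is placed in row 6; hence (6,1) = 5.
Filled in: 2 4 6 5 1 3 / 1 6 3 2 5 4 / 6 1 2 3 4 5 / 4 5 1 6 3 2 / 3 2 5 4 6 1 / 5 3 4 1 2 6.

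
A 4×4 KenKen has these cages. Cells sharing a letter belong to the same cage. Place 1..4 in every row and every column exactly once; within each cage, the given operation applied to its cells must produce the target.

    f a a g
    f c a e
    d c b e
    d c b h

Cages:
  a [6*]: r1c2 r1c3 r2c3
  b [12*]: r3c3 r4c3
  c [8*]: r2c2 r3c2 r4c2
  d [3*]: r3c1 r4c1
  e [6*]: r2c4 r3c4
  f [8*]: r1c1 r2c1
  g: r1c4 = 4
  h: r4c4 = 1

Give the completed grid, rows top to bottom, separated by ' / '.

G is a freebie, which forces r1c4 = 4.
Cage h is a single given cell; hence r4c4 = 1.
Row 1 already has 4, which forces r1c1 = 2.
Cage f needs two cells with product 8; hence r2c1 = 4.
Cage d needs two cells with product 3, so r3c1 = 1.
Row 4 now contains 1, leaving r4c1 = 3.
Row 4 already has 3, so r4c3 = 4.
Cage c has product 8, so r2c2 = 1.
The 3 cells of cage a must have product 6, leaving r2c3 = 2.
Row 2 now contains 2, so r2c4 = 3.
Cage c has product 8, so r3c2 = 4.
Column 3 already has 4; hence r3c3 = 3.
3 is placed in column 4, which forces r3c4 = 2.
Row 4 now contains 4, leaving r4c2 = 2.
1 is placed in column 2; hence r1c2 = 3.
Column 3 now contains 3, leaving r1c3 = 1.

2 3 1 4 / 4 1 2 3 / 1 4 3 2 / 3 2 4 1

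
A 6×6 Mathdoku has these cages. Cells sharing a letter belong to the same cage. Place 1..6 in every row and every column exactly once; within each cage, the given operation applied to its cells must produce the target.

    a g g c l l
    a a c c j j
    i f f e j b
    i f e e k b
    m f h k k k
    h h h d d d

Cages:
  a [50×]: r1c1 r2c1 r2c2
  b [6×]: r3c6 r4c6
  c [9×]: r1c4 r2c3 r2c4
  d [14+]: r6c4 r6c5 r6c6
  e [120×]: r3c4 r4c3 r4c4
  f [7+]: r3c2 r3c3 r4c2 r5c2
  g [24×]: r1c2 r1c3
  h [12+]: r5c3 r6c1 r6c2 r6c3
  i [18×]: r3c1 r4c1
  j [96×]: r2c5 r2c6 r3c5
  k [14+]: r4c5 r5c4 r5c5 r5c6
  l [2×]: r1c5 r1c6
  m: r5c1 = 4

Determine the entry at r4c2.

Cage a has product 50, which forces r1c1 = 5.
Cage c needs product 9, so r1c4 = 3.
Cage a has product 50, which forces r2c1 = 2.
Cage a needs product 50; hence r2c2 = 5.
The 3 cells of cage c must have product 9, leaving r2c3 = 3.
The 3 cells of cage c must have product 9, which forces r2c4 = 1.
The 3 cells of cage j must have product 96, so r2c5 = 6.
The 3 cells of cage j must have product 96, which forces r2c6 = 4.
The 4 cells of cage f must have sum 7, leaving r3c3 = 1.
The 3 cells of cage j must have product 96; hence r3c5 = 4.
Cage m is a single given cell, so r5c1 = 4.
In row 3, 5 can only go at r3c4, so r3c4 = 5.
5 is placed in column 4, so r6c4 = 6.
Cage e has product 120, so r4c3 = 6.
Column 4 now contains 6, so r4c4 = 4.
Column 4 now contains 6, leaving r5c4 = 2.
Cage k has sum 14, which forces r5c6 = 6.
Cage g's pair has product 24, which forces r1c2 = 6.
Column 3 already has 6, leaving r1c3 = 4.
The two cells of cage i must have product 18, so r3c1 = 6.
6 is placed in row 4, so r4c1 = 3.
Row 4 already has 3, so r4c6 = 2.
Row 5 now contains 2, leaving r5c3 = 5.
Row 5 already has 5, so r5c5 = 1.
Cage h needs sum 12; hence r6c1 = 1.
Column 3 now contains 4, so r6c3 = 2.
1 is placed in column 5, leaving r1c5 = 2.
2 is placed in column 6, so r1c6 = 1.
Cage f needs sum 7, which forces r3c2 = 2.
2 is placed in column 6, which forces r3c6 = 3.
Row 4 now contains 2, leaving r4c2 = 1.
1 is placed in column 5, so r4c5 = 5.
Row 5 now contains 1, so r5c2 = 3.
Row 6 now contains 2, leaving r6c2 = 4.
5 is placed in column 5, so r6c5 = 3.
Column 6 now contains 3; hence r6c6 = 5.
Completed grid: 5 6 4 3 2 1 / 2 5 3 1 6 4 / 6 2 1 5 4 3 / 3 1 6 4 5 2 / 4 3 5 2 1 6 / 1 4 2 6 3 5.

1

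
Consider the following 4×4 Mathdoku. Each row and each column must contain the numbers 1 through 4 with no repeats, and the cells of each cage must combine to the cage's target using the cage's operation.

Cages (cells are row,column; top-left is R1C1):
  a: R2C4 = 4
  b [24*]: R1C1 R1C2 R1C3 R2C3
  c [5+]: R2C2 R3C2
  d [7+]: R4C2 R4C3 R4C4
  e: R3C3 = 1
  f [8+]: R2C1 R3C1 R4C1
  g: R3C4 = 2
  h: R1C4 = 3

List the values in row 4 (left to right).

H is a freebie; hence R1C4 = 3.
Cage a is given; hence R2C4 = 4.
E is a freebie, which forces R3C3 = 1.
Cage g is given, so R3C4 = 2.
Column 4 now contains 2, leaving R4C4 = 1.
Cage f needs sum 8, so R2C1 = 1.
Row 2 now contains 1, so R2C2 = 2.
Cage b needs product 24, which forces R2C3 = 3.
Column 2 now contains 2, so R4C2 = 4.
Row 4 now contains 4, so R4C3 = 2.
Cage b has product 24, leaving R1C1 = 2.
4 is placed in column 2; hence R1C2 = 1.
Column 3 already has 2, so R1C3 = 4.
Cage f has sum 8, leaving R3C1 = 4.
4 is placed in column 2, which forces R3C2 = 3.
Row 4 now contains 4, which forces R4C1 = 3.
Filled in: 2 1 4 3 / 1 2 3 4 / 4 3 1 2 / 3 4 2 1.

3 4 2 1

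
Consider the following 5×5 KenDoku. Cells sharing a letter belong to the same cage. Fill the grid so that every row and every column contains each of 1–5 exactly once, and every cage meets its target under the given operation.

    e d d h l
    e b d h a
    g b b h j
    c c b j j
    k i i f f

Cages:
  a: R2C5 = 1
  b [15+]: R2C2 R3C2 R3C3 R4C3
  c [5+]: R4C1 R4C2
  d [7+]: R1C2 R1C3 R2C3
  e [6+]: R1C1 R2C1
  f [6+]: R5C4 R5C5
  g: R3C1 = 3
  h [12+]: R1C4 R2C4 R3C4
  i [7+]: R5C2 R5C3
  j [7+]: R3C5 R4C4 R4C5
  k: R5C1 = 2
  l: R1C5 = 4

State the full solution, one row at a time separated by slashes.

L is a freebie; hence R1C5 = 4.
A is a freebie, so R2C5 = 1.
Cage g is a single given cell, which forces R3C1 = 3.
Row 3 already has 3; hence R3C5 = 2.
K is a freebie, so R5C1 = 2.
2 is placed in column 5, so R5C5 = 5.
The two cells of cage e must have sum 6, which forces R1C1 = 1.
Cage e's pair has sum 6, leaving R2C1 = 5.
Column 1 now contains 1, leaving R4C1 = 4.
4 is placed in row 4, leaving R4C2 = 1.
Cage j needs sum 7; hence R4C4 = 2.
Column 5 already has 5; hence R4C5 = 3.
Cage f's pair has sum 6, which forces R5C4 = 1.
The 3 cells of cage d must have sum 7; hence R1C2 = 2.
The 3 cells of cage d must have sum 7, leaving R1C3 = 3.
Row 1 now contains 3, so R1C4 = 5.
Cage b needs sum 15, leaving R2C2 = 4.
Cage d needs sum 7, so R2C3 = 2.
4 is placed in row 2, so R2C4 = 3.
Cage b needs sum 15, which forces R3C2 = 5.
Cage b needs sum 15; hence R3C3 = 1.
Column 4 now contains 5; hence R3C4 = 4.
Row 4 now contains 3, leaving R4C3 = 5.
Column 2 already has 4, leaving R5C2 = 3.
Column 3 now contains 3; hence R5C3 = 4.

1 2 3 5 4 / 5 4 2 3 1 / 3 5 1 4 2 / 4 1 5 2 3 / 2 3 4 1 5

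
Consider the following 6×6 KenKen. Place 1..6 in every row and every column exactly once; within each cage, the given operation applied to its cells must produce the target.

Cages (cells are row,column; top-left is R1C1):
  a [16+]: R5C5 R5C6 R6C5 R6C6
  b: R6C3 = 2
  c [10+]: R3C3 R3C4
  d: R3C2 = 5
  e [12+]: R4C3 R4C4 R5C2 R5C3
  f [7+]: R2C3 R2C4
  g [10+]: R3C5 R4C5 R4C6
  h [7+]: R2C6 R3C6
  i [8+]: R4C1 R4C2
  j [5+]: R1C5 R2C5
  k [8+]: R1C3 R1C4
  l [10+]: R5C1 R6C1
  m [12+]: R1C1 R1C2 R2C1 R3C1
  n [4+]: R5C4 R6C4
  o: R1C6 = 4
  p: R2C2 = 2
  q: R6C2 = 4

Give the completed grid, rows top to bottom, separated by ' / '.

2 6 3 5 1 4 / 3 2 1 6 4 5 / 1 5 6 4 3 2 / 5 3 4 2 6 1 / 4 1 5 3 2 6 / 6 4 2 1 5 3

Cage o is given, which forces R1C6 = 4.
Cage p is given, which forces R2C2 = 2.
Cage d is a single given cell; hence R3C2 = 5.
Cage q is given, leaving R6C2 = 4.
B is a freebie, leaving R6C3 = 2.
Cage l needs two cells with sum 10, leaving R5C1 = 4.
Row 6 now contains 4, leaving R6C1 = 6.
The only place for 1 in row 6 is R6C4.
1 is placed in column 4, which forces R5C4 = 3.
In row 5, 5 can only go at R5C3, so R5C3 = 5.
Cage e needs sum 12, which forces R5C2 = 1.
Column 5 needs a 5, and only R6C5 is open for it.
Row 6 already has 5; hence R6C6 = 3.
The only place for 4 in row 4 is R4C3.
4 is placed in column 3; hence R3C3 = 6.
Cage c needs two cells with sum 10; hence R3C4 = 4.
Cage e has sum 12, leaving R4C4 = 2.
Column 3 already has 6; hence R1C3 = 3.
2 is placed in column 4, which forces R1C4 = 5.
Cage f's pair has sum 7, which forces R2C3 = 1.
Column 4 now contains 4, so R2C4 = 6.
Row 2 now contains 6; hence R2C6 = 5.
Row 4 now contains 2; hence R4C1 = 5.
Cage i needs two cells with sum 8, so R4C2 = 3.
3 is placed in row 1, so R1C2 = 6.
5 is placed in row 2; hence R2C1 = 3.
3 is placed in row 2, so R2C5 = 4.
Cage g has sum 10, which forces R3C5 = 3.
Cage h needs two cells with sum 7, so R3C6 = 2.
2 is placed in column 6, so R5C6 = 6.
Cage m has sum 12, so R1C1 = 2.
The two cells of cage j must have sum 5, so R1C5 = 1.
2 is placed in row 3, which forces R3C1 = 1.
Cage g needs sum 10, which forces R4C5 = 6.
Column 6 now contains 6, which forces R4C6 = 1.
6 is placed in row 5, so R5C5 = 2.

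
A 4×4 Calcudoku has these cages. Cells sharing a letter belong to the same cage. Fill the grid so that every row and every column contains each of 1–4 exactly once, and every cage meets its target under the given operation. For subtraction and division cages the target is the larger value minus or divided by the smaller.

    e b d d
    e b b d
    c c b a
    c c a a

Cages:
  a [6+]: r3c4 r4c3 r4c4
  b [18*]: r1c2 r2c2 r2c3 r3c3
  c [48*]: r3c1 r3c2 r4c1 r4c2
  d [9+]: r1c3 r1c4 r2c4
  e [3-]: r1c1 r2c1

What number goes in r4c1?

3

Column 3 needs a 4, and only r1c3 is open for it.
Row 1 now contains 4; hence r1c1 = 1.
Cage e needs two cells with difference 3; hence r2c1 = 4.
The only place for 4 in row 3 is r3c2.
Cage c needs product 48; hence r3c1 = 2.
Cage c has product 48, leaving r4c1 = 3.
Column 2 already has 4; hence r4c2 = 2.
Row 4 already has 2, leaving r4c3 = 1.
Row 4 already has 1, leaving r4c4 = 4.
2 is placed in column 2; hence r1c2 = 3.
3 is placed in row 1, leaving r1c4 = 2.
Cage b has product 18, which forces r2c2 = 1.
Cage b has product 18; hence r2c3 = 2.
2 is placed in column 4, which forces r2c4 = 3.
Column 3 now contains 1, so r3c3 = 3.
Cage a needs sum 6, which forces r3c4 = 1.
The full grid is 1 3 4 2 / 4 1 2 3 / 2 4 3 1 / 3 2 1 4.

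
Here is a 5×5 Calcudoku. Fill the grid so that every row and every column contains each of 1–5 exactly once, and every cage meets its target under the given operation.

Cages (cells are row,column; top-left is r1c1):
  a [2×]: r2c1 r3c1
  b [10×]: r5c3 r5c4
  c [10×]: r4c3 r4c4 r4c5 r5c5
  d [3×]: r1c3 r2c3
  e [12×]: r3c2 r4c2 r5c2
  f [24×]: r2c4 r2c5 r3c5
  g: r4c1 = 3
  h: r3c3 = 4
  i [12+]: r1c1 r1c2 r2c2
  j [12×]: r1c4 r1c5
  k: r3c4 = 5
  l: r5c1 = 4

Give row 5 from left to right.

H is a freebie, leaving r3c3 = 4.
Cage k is given, which forces r3c4 = 5.
Cage g is a single given cell; hence r4c1 = 3.
Cage l is given, so r5c1 = 4.
5 is placed in column 4; hence r5c4 = 2.
Cage c needs product 10, so r5c5 = 1.
Column 1 now contains 4; hence r1c1 = 5.
Cage e has product 12, so r3c2 = 1.
The 3 cells of cage e must have product 12, so r4c2 = 4.
2 is placed in column 4; hence r4c4 = 1.
1 is placed in row 5; hence r5c2 = 3.
Row 5 now contains 2, which forces r5c3 = 5.
Column 2 now contains 3, leaving r1c2 = 2.
Cage a needs two cells with product 2, so r2c1 = 1.
Column 2 now contains 3, leaving r2c2 = 5.
Row 2 already has 1, so r2c3 = 3.
Row 2 already has 3, so r2c4 = 4.
Row 2 already has 4, so r2c5 = 2.
Row 3 now contains 1, which forces r3c1 = 2.
2 is placed in column 5, leaving r3c5 = 3.
5 is placed in column 3; hence r4c3 = 2.
Cage c has product 10, so r4c5 = 5.
3 is placed in column 3; hence r1c3 = 1.
Column 4 now contains 4, leaving r1c4 = 3.
3 is placed in column 5, leaving r1c5 = 4.
Filled in: 5 2 1 3 4 / 1 5 3 4 2 / 2 1 4 5 3 / 3 4 2 1 5 / 4 3 5 2 1.

4 3 5 2 1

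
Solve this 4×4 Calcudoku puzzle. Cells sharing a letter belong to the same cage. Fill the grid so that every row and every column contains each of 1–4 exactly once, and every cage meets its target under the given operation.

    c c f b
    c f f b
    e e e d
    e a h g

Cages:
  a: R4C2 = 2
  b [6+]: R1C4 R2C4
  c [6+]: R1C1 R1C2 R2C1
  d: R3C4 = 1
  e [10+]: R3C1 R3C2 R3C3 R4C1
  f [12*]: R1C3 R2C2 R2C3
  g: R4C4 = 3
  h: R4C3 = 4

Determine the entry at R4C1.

Cage d is given, so R3C4 = 1.
Cage a is given, which forces R4C2 = 2.
H is a freebie, so R4C3 = 4.
Cage g is given, which forces R4C4 = 3.
The 3 cells of cage f must have product 12; hence R2C2 = 4.
Row 2 now contains 4, leaving R2C4 = 2.
Column 2 already has 4, leaving R3C2 = 3.
3 is placed in row 3, so R3C3 = 2.
3 is placed in row 4, so R4C1 = 1.
Cage c has sum 6; hence R1C1 = 2.
Column 2 now contains 3, which forces R1C2 = 1.
Row 1 now contains 1, so R1C3 = 3.
2 is placed in column 4, so R1C4 = 4.
1 is placed in column 1, which forces R2C1 = 3.
3 is placed in column 3, leaving R2C3 = 1.
2 is placed in row 3, which forces R3C1 = 4.
Completed grid: 2 1 3 4 / 3 4 1 2 / 4 3 2 1 / 1 2 4 3.

1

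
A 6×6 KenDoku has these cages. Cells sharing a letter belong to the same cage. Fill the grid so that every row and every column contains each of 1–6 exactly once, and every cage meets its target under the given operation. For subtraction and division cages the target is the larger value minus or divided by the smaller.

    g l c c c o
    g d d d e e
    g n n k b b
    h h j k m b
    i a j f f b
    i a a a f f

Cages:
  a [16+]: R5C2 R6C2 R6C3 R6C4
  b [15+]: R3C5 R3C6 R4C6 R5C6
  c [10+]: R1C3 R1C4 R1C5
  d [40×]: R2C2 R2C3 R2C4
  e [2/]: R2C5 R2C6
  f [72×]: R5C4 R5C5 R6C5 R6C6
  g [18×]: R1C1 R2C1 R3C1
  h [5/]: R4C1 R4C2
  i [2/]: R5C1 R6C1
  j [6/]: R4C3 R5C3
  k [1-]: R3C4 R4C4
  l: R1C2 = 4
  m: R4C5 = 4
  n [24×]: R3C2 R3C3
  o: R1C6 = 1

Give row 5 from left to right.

L is a freebie, leaving R1C2 = 4.
O is a freebie; hence R1C6 = 1.
Column 2 now contains 4, so R3C2 = 6.
Row 3 already has 6, which forces R3C3 = 4.
Cage m is given, so R4C5 = 4.
Cage d needs product 40; hence R2C4 = 4.
The only place for 6 in row 1 is R1C1.
Column 1 needs a 5, and only R4C1 is open for it.
Row 4 already has 5, leaving R4C2 = 1.
1 is placed in row 4, which forces R4C3 = 6.
Column 3 now contains 6, leaving R5C3 = 1.
Cage a has sum 16, so R6C4 = 6.
The only place for 1 in column 4 is R3C4.
Cage g has product 18, leaving R2C1 = 1.
Row 3 now contains 1; hence R3C1 = 3.
Cage k's pair has difference 1, which forces R4C4 = 2.
Row 4 now contains 2; hence R4C6 = 3.
2 is placed in column 4, so R5C4 = 3.
Column 4 already has 3, leaving R1C4 = 5.
Cage e needs two cells with quotient 2, so R2C5 = 3.
The two cells of cage e must have quotient 2; hence R2C6 = 6.
The 4 cells of cage b must have sum 15, which forces R3C5 = 5.
The 4 cells of cage b must have sum 15, leaving R3C6 = 2.
Cage b needs sum 15, so R5C6 = 5.
Column 5 already has 3; hence R6C5 = 1.
Cage f has product 72; hence R6C6 = 4.
Cage c has sum 10, leaving R1C3 = 3.
Column 5 already has 3, so R1C5 = 2.
Cage i needs two cells with quotient 2, which forces R5C1 = 4.
Row 5 already has 5, leaving R5C2 = 2.
Cage f has product 72, leaving R5C5 = 6.
4 is placed in row 6, leaving R6C1 = 2.
3 is placed in column 3; hence R6C3 = 5.
2 is placed in column 2, which forces R2C2 = 5.
Column 3 now contains 5, so R2C3 = 2.
Row 6 already has 5; hence R6C2 = 3.
Completed grid: 6 4 3 5 2 1 / 1 5 2 4 3 6 / 3 6 4 1 5 2 / 5 1 6 2 4 3 / 4 2 1 3 6 5 / 2 3 5 6 1 4.

4 2 1 3 6 5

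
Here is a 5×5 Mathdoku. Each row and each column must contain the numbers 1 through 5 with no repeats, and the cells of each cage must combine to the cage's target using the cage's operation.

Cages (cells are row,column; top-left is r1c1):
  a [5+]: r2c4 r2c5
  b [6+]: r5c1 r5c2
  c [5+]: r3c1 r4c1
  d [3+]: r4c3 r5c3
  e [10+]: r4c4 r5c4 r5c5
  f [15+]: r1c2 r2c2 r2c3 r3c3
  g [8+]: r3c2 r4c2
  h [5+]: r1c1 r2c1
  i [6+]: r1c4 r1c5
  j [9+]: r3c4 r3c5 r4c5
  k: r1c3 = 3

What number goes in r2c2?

2

K is a freebie; hence r1c3 = 3.
The only place for 5 in column 1 is r5c1.
Cage b needs two cells with sum 6; hence r5c2 = 1.
1 is placed in row 5; hence r5c3 = 2.
Column 3 now contains 2; hence r4c3 = 1.
Cage e needs sum 10; hence r4c4 = 3.
Cage e has sum 10, so r5c4 = 4.
Cage e needs sum 10, which forces r5c5 = 3.
Cage a's pair has sum 5; hence r2c4 = 1.
Cage a needs two cells with sum 5, so r2c5 = 4.
The two cells of cage g must have sum 8, which forces r3c2 = 3.
Cage j needs sum 9; hence r3c4 = 2.
The 3 cells of cage j must have sum 9; hence r3c5 = 5.
3 is placed in row 4, which forces r4c2 = 5.
Cage j needs sum 9; hence r4c5 = 2.
The two cells of cage h must have sum 5, so r1c1 = 2.
The 4 cells of cage f must have sum 15, which forces r1c2 = 4.
2 is placed in column 4, leaving r1c4 = 5.
Column 5 now contains 5; hence r1c5 = 1.
Row 2 already has 4, which forces r2c1 = 3.
Row 2 already has 4, leaving r2c2 = 2.
Row 2 already has 4; hence r2c3 = 5.
Row 3 now contains 3, so r3c1 = 1.
Row 3 now contains 5, leaving r3c3 = 4.
Row 4 already has 2, which forces r4c1 = 4.
The full grid is 2 4 3 5 1 / 3 2 5 1 4 / 1 3 4 2 5 / 4 5 1 3 2 / 5 1 2 4 3.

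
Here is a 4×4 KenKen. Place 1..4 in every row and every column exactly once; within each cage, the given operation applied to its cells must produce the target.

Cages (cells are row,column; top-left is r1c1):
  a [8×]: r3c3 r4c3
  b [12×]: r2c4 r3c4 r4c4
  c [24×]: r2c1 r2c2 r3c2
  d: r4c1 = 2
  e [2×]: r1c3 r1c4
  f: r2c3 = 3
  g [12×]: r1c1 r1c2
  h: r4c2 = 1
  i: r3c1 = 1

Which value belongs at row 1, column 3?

Cage f is given, which forces r2c3 = 3.
I is a freebie; hence r3c1 = 1.
Cage d is given, which forces r4c1 = 2.
H is a freebie, which forces r4c2 = 1.
Row 4 already has 2, leaving r4c3 = 4.
4 is placed in row 4, which forces r4c4 = 3.
2 is placed in column 1, so r2c1 = 4.
The 3 cells of cage c must have product 24; hence r2c2 = 2.
Cage b has product 12, leaving r2c4 = 1.
Cage c needs product 24, which forces r3c2 = 3.
Column 3 now contains 4, so r3c3 = 2.
Column 4 already has 3, leaving r3c4 = 4.
Column 1 now contains 4, which forces r1c1 = 3.
Column 2 already has 3; hence r1c2 = 4.
Column 3 now contains 2, leaving r1c3 = 1.
1 is placed in column 4, leaving r1c4 = 2.
The full grid is 3 4 1 2 / 4 2 3 1 / 1 3 2 4 / 2 1 4 3.

1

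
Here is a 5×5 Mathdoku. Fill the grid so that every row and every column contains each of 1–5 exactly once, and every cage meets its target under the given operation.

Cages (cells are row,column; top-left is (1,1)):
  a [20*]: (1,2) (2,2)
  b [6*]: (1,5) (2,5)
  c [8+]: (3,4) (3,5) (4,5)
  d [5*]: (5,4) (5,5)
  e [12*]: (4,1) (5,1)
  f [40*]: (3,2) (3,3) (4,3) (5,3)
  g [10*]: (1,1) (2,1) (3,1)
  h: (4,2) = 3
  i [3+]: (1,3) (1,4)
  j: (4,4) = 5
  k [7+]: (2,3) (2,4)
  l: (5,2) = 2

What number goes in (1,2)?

4

H is a freebie, so (4,2) = 3.
J is a freebie, which forces (4,4) = 5.
Cage l is a single given cell, so (5,2) = 2.
5 is placed in column 4; hence (5,4) = 1.
Row 5 already has 1, which forces (5,5) = 5.
Cage i's pair has sum 3, leaving (1,3) = 1.
Column 4 already has 1; hence (1,4) = 2.
2 is placed in row 1; hence (1,5) = 3.
Column 5 now contains 3, which forces (2,5) = 2.
Row 4 now contains 3, which forces (4,1) = 4.
Column 3 now contains 1, which forces (4,3) = 2.
Row 4 now contains 4, which forces (4,5) = 1.
Cage e needs two cells with product 12, so (5,1) = 3.
Row 5 already has 5, leaving (5,3) = 4.
2 is placed in row 1, leaving (1,1) = 5.
Row 1 now contains 5, leaving (1,2) = 4.
The 3 cells of cage g must have product 10, which forces (2,1) = 1.
Column 2 now contains 4, leaving (2,2) = 5.
Cage k's pair has sum 7, which forces (2,3) = 3.
The two cells of cage k must have sum 7, leaving (2,4) = 4.
Cage g needs product 10, leaving (3,1) = 2.
Cage f needs product 40; hence (3,2) = 1.
2 is placed in column 3; hence (3,3) = 5.
Cage c has sum 8, which forces (3,4) = 3.
Column 5 already has 1, which forces (3,5) = 4.
The full grid is 5 4 1 2 3 / 1 5 3 4 2 / 2 1 5 3 4 / 4 3 2 5 1 / 3 2 4 1 5.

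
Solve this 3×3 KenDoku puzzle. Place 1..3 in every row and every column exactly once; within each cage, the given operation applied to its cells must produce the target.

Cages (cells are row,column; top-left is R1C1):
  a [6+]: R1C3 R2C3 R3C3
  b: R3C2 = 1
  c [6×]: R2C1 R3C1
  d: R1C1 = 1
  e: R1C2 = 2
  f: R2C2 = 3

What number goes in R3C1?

Cage d is a single given cell; hence R1C1 = 1.
E is a freebie, so R1C2 = 2.
2 is placed in row 1, leaving R1C3 = 3.
Cage f is a single given cell; hence R2C2 = 3.
B is a freebie, so R3C2 = 1.
Row 3 already has 1, which forces R3C3 = 2.
Row 2 already has 3, so R2C1 = 2.
Column 3 now contains 2; hence R2C3 = 1.
Row 3 now contains 2, so R3C1 = 3.
Filled in: 1 2 3 / 2 3 1 / 3 1 2.

3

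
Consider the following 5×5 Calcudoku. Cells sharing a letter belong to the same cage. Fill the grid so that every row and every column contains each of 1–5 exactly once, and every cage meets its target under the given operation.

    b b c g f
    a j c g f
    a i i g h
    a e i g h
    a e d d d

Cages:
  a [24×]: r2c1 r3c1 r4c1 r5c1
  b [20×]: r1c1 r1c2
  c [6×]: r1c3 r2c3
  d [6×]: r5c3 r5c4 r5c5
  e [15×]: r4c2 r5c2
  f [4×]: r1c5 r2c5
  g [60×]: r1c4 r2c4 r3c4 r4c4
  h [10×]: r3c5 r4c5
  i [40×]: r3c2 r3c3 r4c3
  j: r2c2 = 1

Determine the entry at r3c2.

Cage j is given, which forces r2c2 = 1.
1 is placed in row 2, which forces r2c5 = 4.
Column 5 now contains 4; hence r1c5 = 1.
The only place for 2 in row 1 is r1c3.
Column 3 already has 2, which forces r2c3 = 3.
Row 2 already has 3; hence r2c4 = 5.
Cage i needs product 40, leaving r3c2 = 2.
2 is placed in row 3, which forces r3c5 = 5.
5 is placed in column 5, which forces r4c5 = 2.
3 is placed in column 3, so r5c3 = 1.
2 is placed in column 5, so r5c5 = 3.
Row 2 already has 3, which forces r2c1 = 2.
Row 3 now contains 5, leaving r3c3 = 4.
The two cells of cage e must have product 15; hence r4c2 = 3.
Cage i needs product 40; hence r4c3 = 5.
Cage a needs product 24, so r5c1 = 4.
Row 5 now contains 3; hence r5c2 = 5.
Row 5 now contains 3; hence r5c4 = 2.
Column 1 now contains 4, so r1c1 = 5.
5 is placed in column 2; hence r1c2 = 4.
4 is placed in row 1, leaving r1c4 = 3.
Cage a needs product 24, leaving r3c1 = 3.
Column 4 already has 3, leaving r3c4 = 1.
3 is placed in row 4; hence r4c1 = 1.
Column 4 now contains 1, leaving r4c4 = 4.
Filled in: 5 4 2 3 1 / 2 1 3 5 4 / 3 2 4 1 5 / 1 3 5 4 2 / 4 5 1 2 3.

2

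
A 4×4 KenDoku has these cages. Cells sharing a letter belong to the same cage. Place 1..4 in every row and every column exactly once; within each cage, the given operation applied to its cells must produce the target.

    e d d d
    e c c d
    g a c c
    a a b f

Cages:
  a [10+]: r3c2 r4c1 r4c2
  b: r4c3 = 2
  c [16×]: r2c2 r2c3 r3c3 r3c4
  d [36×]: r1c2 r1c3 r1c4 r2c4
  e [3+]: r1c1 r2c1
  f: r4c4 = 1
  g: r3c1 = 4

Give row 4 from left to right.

Cage d needs product 36, so r2c4 = 3.
Cage g is given, so r3c1 = 4.
Row 3 now contains 4; hence r3c2 = 3.
4 is placed in column 1, which forces r4c1 = 3.
Cage b is a single given cell, so r4c3 = 2.
Cage f is a single given cell; hence r4c4 = 1.
Cage d has product 36, which forces r1c2 = 1.
Cage d has product 36, leaving r1c3 = 3.
1 is placed in column 4, so r1c4 = 4.
The 4 cells of cage c must have product 16, leaving r2c2 = 2.
Cage c needs product 16; hence r2c3 = 4.
2 is placed in column 3, which forces r3c3 = 1.
1 is placed in column 4; hence r3c4 = 2.
2 is placed in row 4, leaving r4c2 = 4.
Row 1 already has 1, which forces r1c1 = 2.
Row 2 already has 2, which forces r2c1 = 1.
Completed grid: 2 1 3 4 / 1 2 4 3 / 4 3 1 2 / 3 4 2 1.

3 4 2 1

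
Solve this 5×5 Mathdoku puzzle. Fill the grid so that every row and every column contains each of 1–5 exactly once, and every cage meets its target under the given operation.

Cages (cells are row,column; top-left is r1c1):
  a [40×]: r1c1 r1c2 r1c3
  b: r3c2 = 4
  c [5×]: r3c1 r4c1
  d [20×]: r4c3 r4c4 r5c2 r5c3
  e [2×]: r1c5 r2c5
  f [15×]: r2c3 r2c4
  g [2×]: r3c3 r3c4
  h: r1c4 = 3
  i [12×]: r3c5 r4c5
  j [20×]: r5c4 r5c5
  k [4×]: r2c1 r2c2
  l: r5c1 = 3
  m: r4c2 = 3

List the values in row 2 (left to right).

Cage h is given, which forces r1c4 = 3.
3 is placed in column 4, which forces r2c4 = 5.
Cage b is a single given cell; hence r3c2 = 4.
4 is placed in row 3, which forces r3c5 = 3.
Cage m is given, leaving r4c2 = 3.
Column 5 already has 3, which forces r4c5 = 4.
L is a freebie, leaving r5c1 = 3.
Column 4 already has 5, so r5c4 = 4.
Column 5 already has 4, so r5c5 = 5.
Cage k's pair has product 4, leaving r2c1 = 4.
4 is placed in column 2, so r2c2 = 1.
Row 2 now contains 5, which forces r2c3 = 3.
Row 2 now contains 1, so r2c5 = 2.
The 4 cells of cage d must have product 20, so r4c3 = 5.
The 4 cells of cage d must have product 20; hence r4c4 = 2.
Column 2 already has 1, leaving r5c2 = 2.
2 is placed in row 5; hence r5c3 = 1.
Cage a needs product 40, which forces r1c1 = 2.
Column 2 already has 2; hence r1c2 = 5.
Cage a has product 40, so r1c3 = 4.
Column 5 now contains 2, which forces r1c5 = 1.
The two cells of cage c must have product 5, leaving r3c1 = 5.
Column 3 now contains 1, leaving r3c3 = 2.
2 is placed in column 4, leaving r3c4 = 1.
Row 4 already has 5, leaving r4c1 = 1.
The full grid is 2 5 4 3 1 / 4 1 3 5 2 / 5 4 2 1 3 / 1 3 5 2 4 / 3 2 1 4 5.

4 1 3 5 2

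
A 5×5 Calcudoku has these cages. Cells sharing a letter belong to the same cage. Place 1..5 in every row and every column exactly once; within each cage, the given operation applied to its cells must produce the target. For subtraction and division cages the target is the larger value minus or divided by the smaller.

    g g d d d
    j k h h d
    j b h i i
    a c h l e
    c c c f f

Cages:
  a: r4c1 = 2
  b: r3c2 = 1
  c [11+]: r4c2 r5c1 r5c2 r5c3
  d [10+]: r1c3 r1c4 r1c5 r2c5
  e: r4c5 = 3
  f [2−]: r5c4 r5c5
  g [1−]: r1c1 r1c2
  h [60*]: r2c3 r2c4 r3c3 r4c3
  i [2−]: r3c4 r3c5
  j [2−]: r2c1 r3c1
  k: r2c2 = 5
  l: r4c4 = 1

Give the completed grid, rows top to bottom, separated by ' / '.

4 3 2 5 1 / 3 5 1 4 2 / 5 1 3 2 4 / 2 4 5 1 3 / 1 2 4 3 5

Cage k is given, so r2c2 = 5.
Cage b is a single given cell, leaving r3c2 = 1.
Cage a is given, which forces r4c1 = 2.
Cage l is a single given cell, which forces r4c4 = 1.
Cage e is given, so r4c5 = 3.
Row 4 now contains 3, which forces r4c2 = 4.
Row 4 already has 4, so r4c3 = 5.
The 4 cells of cage c must have sum 11, which forces r5c2 = 2.
The two cells of cage g must have difference 1, which forces r1c1 = 4.
Column 2 now contains 2, so r1c2 = 3.
Column 1 now contains 4; hence r5c1 = 1.
Row 5 already has 1, leaving r5c3 = 4.
The two cells of cage f must have difference 2; hence r5c4 = 3.
Row 5 already has 1, so r5c5 = 5.
Cage d needs sum 10, leaving r1c3 = 2.
The 4 cells of cage d must have sum 10, which forces r1c4 = 5.
Cage d has sum 10, so r1c5 = 1.
Column 1 already has 1, so r2c1 = 3.
Row 2 already has 3, leaving r2c3 = 1.
Cage d has sum 10, so r2c5 = 2.
Cage j's pair has difference 2, leaving r3c1 = 5.
Column 3 now contains 2; hence r3c3 = 3.
2 is placed in column 5, leaving r3c5 = 4.
Row 2 already has 2, leaving r2c4 = 4.
Row 3 already has 4, leaving r3c4 = 2.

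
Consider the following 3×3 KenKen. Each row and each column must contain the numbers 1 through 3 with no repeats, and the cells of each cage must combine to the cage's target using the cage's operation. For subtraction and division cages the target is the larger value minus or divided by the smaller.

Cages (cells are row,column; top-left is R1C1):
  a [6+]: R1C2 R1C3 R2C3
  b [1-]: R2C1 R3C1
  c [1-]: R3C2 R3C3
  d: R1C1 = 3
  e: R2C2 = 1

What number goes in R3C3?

Cage d is given; hence R1C1 = 3.
E is a freebie, leaving R2C2 = 1.
1 is placed in column 2, leaving R1C2 = 2.
Cage a needs sum 6; hence R1C3 = 1.
1 is placed in row 2, which forces R2C1 = 2.
Cage a has sum 6, so R2C3 = 3.
The two cells of cage b must have difference 1, which forces R3C1 = 1.
Column 2 already has 2; hence R3C2 = 3.
Column 3 already has 3, which forces R3C3 = 2.
Completed grid: 3 2 1 / 2 1 3 / 1 3 2.

2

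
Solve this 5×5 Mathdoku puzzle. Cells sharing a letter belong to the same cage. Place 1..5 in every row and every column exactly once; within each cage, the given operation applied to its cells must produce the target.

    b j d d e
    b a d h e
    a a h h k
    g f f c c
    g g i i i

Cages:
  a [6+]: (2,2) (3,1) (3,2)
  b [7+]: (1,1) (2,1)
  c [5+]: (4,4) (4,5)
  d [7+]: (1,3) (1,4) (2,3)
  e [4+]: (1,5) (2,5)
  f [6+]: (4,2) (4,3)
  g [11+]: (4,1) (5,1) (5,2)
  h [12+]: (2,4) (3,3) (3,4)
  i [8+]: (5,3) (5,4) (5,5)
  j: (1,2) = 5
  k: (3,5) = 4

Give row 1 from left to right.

Cage j is a single given cell, so (1,2) = 5.
Cage k is a single given cell, leaving (3,5) = 4.
Column 1 needs a 1, and only (3,1) is open for it.
The only place for 1 in column 2 is (4,2).
Cage f needs two cells with sum 6, which forces (4,3) = 5.
Cage h needs sum 12, leaving (2,4) = 4.
Column 3 now contains 5, which forces (3,3) = 3.
Cage h has sum 12, leaving (3,4) = 5.
Cage d has sum 7, so (1,3) = 4.
The 3 cells of cage a must have sum 6, leaving (2,2) = 3.
Row 2 already has 3, leaving (2,5) = 1.
Row 3 now contains 3, leaving (3,2) = 2.
Column 2 already has 2, leaving (5,2) = 4.
Row 1 already has 4, so (1,1) = 2.
Cage d has sum 7, leaving (1,4) = 1.
Column 5 already has 1, leaving (1,5) = 3.
Row 2 already has 3; hence (2,1) = 5.
1 is placed in row 2, leaving (2,3) = 2.
Column 1 already has 2, which forces (4,1) = 4.
Column 5 now contains 3; hence (4,5) = 2.
Column 1 now contains 5, leaving (5,1) = 3.
Column 3 now contains 2, so (5,3) = 1.
Column 4 already has 1; hence (5,4) = 2.
Cage i needs sum 8; hence (5,5) = 5.
2 is placed in row 4, so (4,4) = 3.
Completed grid: 2 5 4 1 3 / 5 3 2 4 1 / 1 2 3 5 4 / 4 1 5 3 2 / 3 4 1 2 5.

2 5 4 1 3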